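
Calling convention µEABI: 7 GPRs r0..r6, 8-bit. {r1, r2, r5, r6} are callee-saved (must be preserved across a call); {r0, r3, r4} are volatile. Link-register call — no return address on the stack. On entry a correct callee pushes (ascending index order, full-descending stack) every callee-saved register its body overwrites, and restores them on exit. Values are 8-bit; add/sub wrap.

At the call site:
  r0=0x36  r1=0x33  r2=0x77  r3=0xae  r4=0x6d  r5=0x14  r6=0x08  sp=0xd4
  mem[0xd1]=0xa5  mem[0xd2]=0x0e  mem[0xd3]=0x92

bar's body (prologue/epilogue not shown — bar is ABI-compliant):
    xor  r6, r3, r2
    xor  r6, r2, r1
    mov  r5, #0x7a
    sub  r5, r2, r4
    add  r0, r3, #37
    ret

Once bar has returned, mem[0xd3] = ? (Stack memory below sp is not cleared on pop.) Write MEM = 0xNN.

prologue: push r5 → mem[0xd3]=0x14, sp=0xd3
prologue: push r6 → mem[0xd2]=0x08, sp=0xd2
body[0] xor  r6, r3, r2 → r6=0xd9
body[1] xor  r6, r2, r1 → r6=0x44
body[2] mov  r5, #0x7a → r5=0x7a
body[3] sub  r5, r2, r4 → r5=0x0a
body[4] add  r0, r3, #37 → r0=0xd3
epilogue: pop r6=0x08, sp=0xd3
epilogue: pop r5=0x14, sp=0xd4
prologue pushed ['r5', 'r6'] at ['0xd3', '0xd2']

MEM = 0x14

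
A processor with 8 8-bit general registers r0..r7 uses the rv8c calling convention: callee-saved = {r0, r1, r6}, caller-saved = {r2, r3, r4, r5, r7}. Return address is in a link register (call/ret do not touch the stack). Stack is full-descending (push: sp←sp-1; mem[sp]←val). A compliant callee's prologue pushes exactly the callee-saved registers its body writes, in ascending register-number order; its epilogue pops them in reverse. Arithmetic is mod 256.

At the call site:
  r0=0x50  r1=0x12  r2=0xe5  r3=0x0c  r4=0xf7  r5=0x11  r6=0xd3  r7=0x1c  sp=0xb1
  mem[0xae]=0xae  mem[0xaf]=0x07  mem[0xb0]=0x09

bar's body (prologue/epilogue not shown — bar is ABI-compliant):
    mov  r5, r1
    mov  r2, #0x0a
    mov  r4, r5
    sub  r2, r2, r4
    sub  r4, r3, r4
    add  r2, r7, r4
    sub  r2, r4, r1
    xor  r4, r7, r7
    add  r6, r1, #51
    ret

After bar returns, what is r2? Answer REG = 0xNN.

REG = 0xe8

prologue: push r6 → mem[0xb0]=0xd3, sp=0xb0
body[0] mov  r5, r1 → r5=0x12
body[1] mov  r2, #0x0a → r2=0x0a
body[2] mov  r4, r5 → r4=0x12
body[3] sub  r2, r2, r4 → r2=0xf8
body[4] sub  r4, r3, r4 → r4=0xfa
body[5] add  r2, r7, r4 → r2=0x16
body[6] sub  r2, r4, r1 → r2=0xe8
body[7] xor  r4, r7, r7 → r4=0x00
body[8] add  r6, r1, #51 → r6=0x45
epilogue: pop r6=0xd3, sp=0xb1
r2 is caller-saved → body value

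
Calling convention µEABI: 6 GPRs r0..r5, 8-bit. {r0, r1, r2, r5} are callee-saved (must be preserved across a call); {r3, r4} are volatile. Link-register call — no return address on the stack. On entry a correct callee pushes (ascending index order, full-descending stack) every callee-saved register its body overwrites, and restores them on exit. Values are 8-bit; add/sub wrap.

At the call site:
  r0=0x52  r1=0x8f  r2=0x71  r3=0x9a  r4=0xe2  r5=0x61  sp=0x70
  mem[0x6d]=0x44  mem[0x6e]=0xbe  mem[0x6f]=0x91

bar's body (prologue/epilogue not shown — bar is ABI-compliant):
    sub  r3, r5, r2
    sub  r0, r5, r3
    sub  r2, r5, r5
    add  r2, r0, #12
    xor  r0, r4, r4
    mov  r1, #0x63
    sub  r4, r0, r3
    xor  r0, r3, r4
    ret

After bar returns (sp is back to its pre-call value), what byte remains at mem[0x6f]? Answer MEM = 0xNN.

MEM = 0x52

prologue: push r0 -> mem[0x6f]=0x52, sp=0x6f
prologue: push r1 -> mem[0x6e]=0x8f, sp=0x6e
prologue: push r2 -> mem[0x6d]=0x71, sp=0x6d
body[0] sub  r3, r5, r2 -> r3=0xf0
body[1] sub  r0, r5, r3 -> r0=0x71
body[2] sub  r2, r5, r5 -> r2=0x00
body[3] add  r2, r0, #12 -> r2=0x7d
body[4] xor  r0, r4, r4 -> r0=0x00
body[5] mov  r1, #0x63 -> r1=0x63
body[6] sub  r4, r0, r3 -> r4=0x10
body[7] xor  r0, r3, r4 -> r0=0xe0
epilogue: pop r2=0x71, sp=0x6e
epilogue: pop r1=0x8f, sp=0x6f
epilogue: pop r0=0x52, sp=0x70
prologue pushed ['r0', 'r1', 'r2'] at ['0x6f', '0x6e', '0x6d']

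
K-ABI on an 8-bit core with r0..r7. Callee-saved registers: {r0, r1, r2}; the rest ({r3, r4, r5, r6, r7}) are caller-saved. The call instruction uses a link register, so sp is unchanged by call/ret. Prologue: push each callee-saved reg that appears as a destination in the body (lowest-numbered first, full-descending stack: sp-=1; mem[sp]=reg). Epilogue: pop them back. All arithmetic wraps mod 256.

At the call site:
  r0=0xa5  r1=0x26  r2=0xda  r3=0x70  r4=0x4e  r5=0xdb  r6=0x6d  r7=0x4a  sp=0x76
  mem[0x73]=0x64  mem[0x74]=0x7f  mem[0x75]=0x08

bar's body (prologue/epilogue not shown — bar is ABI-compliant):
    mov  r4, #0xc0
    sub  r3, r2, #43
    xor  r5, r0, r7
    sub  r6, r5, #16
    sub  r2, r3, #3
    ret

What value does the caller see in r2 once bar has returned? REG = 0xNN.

REG = 0xda

prologue: push r2 → mem[0x75]=0xda, sp=0x75
body[0] mov  r4, #0xc0 → r4=0xc0
body[1] sub  r3, r2, #43 → r3=0xaf
body[2] xor  r5, r0, r7 → r5=0xef
body[3] sub  r6, r5, #16 → r6=0xdf
body[4] sub  r2, r3, #3 → r2=0xac
epilogue: pop r2=0xda, sp=0x76
r2 is callee-saved → restored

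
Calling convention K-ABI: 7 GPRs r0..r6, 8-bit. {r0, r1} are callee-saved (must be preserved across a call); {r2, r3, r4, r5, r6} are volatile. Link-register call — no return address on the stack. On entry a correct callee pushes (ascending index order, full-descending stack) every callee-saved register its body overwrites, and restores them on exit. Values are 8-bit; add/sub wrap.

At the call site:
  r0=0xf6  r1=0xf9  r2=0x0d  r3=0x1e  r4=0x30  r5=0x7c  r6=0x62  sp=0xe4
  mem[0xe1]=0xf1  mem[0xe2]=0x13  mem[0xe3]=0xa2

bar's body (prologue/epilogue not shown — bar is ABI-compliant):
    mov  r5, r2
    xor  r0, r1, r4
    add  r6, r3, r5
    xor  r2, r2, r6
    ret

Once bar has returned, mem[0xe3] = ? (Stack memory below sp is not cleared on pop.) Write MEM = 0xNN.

MEM = 0xf6

prologue: push r0 → mem[0xe3]=0xf6, sp=0xe3
body[0] mov  r5, r2 → r5=0x0d
body[1] xor  r0, r1, r4 → r0=0xc9
body[2] add  r6, r3, r5 → r6=0x2b
body[3] xor  r2, r2, r6 → r2=0x26
epilogue: pop r0=0xf6, sp=0xe4
prologue pushed ['r0'] at ['0xe3']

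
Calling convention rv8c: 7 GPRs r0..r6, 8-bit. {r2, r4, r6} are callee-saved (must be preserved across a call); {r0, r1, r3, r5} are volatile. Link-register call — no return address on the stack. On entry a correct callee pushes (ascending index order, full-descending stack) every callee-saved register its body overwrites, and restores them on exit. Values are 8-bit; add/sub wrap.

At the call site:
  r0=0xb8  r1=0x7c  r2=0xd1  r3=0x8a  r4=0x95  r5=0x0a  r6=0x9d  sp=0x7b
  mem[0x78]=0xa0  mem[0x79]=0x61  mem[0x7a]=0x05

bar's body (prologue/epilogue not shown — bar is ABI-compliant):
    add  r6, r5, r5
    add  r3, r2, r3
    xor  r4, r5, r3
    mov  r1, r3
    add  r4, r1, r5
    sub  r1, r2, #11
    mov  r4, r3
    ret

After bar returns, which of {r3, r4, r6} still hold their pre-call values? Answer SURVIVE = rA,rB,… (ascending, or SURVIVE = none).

SURVIVE = r4,r6

prologue: push r4 → mem[0x7a]=0x95, sp=0x7a
prologue: push r6 → mem[0x79]=0x9d, sp=0x79
body[0] add  r6, r5, r5 → r6=0x14
body[1] add  r3, r2, r3 → r3=0x5b
body[2] xor  r4, r5, r3 → r4=0x51
body[3] mov  r1, r3 → r1=0x5b
body[4] add  r4, r1, r5 → r4=0x65
body[5] sub  r1, r2, #11 → r1=0xc6
body[6] mov  r4, r3 → r4=0x5b
epilogue: pop r6=0x9d, sp=0x7a
epilogue: pop r4=0x95, sp=0x7b
r3: caller-saved, written=True
r4: callee-saved, written=True
r6: callee-saved, written=True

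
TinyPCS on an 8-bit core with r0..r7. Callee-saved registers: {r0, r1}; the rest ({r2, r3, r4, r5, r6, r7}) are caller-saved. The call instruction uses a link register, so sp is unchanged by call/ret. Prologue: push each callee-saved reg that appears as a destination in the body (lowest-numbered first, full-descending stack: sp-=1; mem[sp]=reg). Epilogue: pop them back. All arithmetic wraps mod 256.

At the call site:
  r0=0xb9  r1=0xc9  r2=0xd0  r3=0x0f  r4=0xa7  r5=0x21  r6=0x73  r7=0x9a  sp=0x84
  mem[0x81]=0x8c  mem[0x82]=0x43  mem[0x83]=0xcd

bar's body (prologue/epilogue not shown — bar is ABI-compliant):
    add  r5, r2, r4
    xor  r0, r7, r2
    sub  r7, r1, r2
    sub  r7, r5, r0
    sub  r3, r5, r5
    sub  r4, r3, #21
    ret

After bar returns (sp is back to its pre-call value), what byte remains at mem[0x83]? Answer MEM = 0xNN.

prologue: push r0 -> mem[0x83]=0xb9, sp=0x83
body[0] add  r5, r2, r4 -> r5=0x77
body[1] xor  r0, r7, r2 -> r0=0x4a
body[2] sub  r7, r1, r2 -> r7=0xf9
body[3] sub  r7, r5, r0 -> r7=0x2d
body[4] sub  r3, r5, r5 -> r3=0x00
body[5] sub  r4, r3, #21 -> r4=0xeb
epilogue: pop r0=0xb9, sp=0x84
prologue pushed ['r0'] at ['0x83']

MEM = 0xb9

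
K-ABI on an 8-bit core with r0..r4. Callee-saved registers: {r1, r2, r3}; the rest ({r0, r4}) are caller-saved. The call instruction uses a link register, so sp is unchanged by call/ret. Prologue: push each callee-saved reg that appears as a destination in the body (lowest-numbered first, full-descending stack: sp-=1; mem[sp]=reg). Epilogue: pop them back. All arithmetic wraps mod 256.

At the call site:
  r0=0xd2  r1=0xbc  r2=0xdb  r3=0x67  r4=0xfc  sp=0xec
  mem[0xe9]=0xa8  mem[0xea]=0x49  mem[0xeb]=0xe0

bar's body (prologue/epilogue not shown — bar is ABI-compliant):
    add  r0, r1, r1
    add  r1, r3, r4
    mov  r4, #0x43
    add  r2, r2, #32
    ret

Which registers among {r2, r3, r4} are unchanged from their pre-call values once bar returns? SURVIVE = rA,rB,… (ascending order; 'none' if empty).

prologue: push r1 → mem[0xeb]=0xbc, sp=0xeb
prologue: push r2 → mem[0xea]=0xdb, sp=0xea
body[0] add  r0, r1, r1 → r0=0x78
body[1] add  r1, r3, r4 → r1=0x63
body[2] mov  r4, #0x43 → r4=0x43
body[3] add  r2, r2, #32 → r2=0xfb
epilogue: pop r2=0xdb, sp=0xeb
epilogue: pop r1=0xbc, sp=0xec
r2: callee-saved, written=True
r3: callee-saved, written=False
r4: caller-saved, written=True

SURVIVE = r2,r3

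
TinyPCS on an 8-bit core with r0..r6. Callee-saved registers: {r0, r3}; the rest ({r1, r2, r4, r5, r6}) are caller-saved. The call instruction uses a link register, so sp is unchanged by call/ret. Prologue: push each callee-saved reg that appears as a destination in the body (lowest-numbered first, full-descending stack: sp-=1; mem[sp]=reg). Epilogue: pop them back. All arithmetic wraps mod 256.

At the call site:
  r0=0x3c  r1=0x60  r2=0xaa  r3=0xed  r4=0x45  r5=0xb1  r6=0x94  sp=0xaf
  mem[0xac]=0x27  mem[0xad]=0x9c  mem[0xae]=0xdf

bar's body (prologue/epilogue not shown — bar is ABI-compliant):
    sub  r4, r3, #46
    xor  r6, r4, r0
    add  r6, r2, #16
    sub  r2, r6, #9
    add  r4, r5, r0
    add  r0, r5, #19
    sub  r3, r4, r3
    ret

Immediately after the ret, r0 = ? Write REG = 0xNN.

prologue: push r0 → mem[0xae]=0x3c, sp=0xae
prologue: push r3 → mem[0xad]=0xed, sp=0xad
body[0] sub  r4, r3, #46 → r4=0xbf
body[1] xor  r6, r4, r0 → r6=0x83
body[2] add  r6, r2, #16 → r6=0xba
body[3] sub  r2, r6, #9 → r2=0xb1
body[4] add  r4, r5, r0 → r4=0xed
body[5] add  r0, r5, #19 → r0=0xc4
body[6] sub  r3, r4, r3 → r3=0x00
epilogue: pop r3=0xed, sp=0xae
epilogue: pop r0=0x3c, sp=0xaf
r0 is callee-saved → restored

REG = 0x3c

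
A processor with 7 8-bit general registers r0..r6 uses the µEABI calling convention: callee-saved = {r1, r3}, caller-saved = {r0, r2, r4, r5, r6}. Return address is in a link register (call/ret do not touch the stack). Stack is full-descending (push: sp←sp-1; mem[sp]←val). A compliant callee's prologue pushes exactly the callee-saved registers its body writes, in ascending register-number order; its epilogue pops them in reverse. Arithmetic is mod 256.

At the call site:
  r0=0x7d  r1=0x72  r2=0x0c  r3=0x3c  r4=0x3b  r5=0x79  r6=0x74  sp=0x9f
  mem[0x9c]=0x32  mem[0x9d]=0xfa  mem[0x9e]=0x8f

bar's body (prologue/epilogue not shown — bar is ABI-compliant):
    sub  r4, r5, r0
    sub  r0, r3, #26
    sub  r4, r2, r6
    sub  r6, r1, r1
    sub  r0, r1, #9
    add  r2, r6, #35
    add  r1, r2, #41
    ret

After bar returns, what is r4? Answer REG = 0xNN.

prologue: push r1 -> mem[0x9e]=0x72, sp=0x9e
body[0] sub  r4, r5, r0 -> r4=0xfc
body[1] sub  r0, r3, #26 -> r0=0x22
body[2] sub  r4, r2, r6 -> r4=0x98
body[3] sub  r6, r1, r1 -> r6=0x00
body[4] sub  r0, r1, #9 -> r0=0x69
body[5] add  r2, r6, #35 -> r2=0x23
body[6] add  r1, r2, #41 -> r1=0x4c
epilogue: pop r1=0x72, sp=0x9f
r4 is caller-saved -> body value

REG = 0x98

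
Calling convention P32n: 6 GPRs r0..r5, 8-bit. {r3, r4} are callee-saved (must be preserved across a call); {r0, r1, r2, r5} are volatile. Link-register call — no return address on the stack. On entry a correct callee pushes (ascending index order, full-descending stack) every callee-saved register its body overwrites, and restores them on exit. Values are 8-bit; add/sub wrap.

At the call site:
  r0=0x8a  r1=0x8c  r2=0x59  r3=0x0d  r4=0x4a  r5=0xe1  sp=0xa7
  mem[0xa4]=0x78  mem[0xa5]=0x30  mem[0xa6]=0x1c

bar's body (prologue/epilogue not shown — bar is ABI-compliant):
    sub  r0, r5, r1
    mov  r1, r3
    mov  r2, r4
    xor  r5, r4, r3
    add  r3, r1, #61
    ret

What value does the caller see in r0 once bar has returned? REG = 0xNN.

prologue: push r3 → mem[0xa6]=0x0d, sp=0xa6
body[0] sub  r0, r5, r1 → r0=0x55
body[1] mov  r1, r3 → r1=0x0d
body[2] mov  r2, r4 → r2=0x4a
body[3] xor  r5, r4, r3 → r5=0x47
body[4] add  r3, r1, #61 → r3=0x4a
epilogue: pop r3=0x0d, sp=0xa7
r0 is caller-saved → body value

REG = 0x55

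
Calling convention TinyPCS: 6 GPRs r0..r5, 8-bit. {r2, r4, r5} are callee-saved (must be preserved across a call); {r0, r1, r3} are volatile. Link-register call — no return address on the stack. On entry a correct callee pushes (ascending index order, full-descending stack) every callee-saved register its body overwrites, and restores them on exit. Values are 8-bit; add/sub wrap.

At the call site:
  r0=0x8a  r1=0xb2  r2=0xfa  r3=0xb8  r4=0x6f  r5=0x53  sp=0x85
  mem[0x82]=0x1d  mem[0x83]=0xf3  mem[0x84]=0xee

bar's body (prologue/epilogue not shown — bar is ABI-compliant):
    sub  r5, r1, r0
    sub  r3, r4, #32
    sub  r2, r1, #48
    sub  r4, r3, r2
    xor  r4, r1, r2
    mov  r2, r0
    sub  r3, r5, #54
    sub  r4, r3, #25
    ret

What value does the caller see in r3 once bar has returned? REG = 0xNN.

prologue: push r2 → mem[0x84]=0xfa, sp=0x84
prologue: push r4 → mem[0x83]=0x6f, sp=0x83
prologue: push r5 → mem[0x82]=0x53, sp=0x82
body[0] sub  r5, r1, r0 → r5=0x28
body[1] sub  r3, r4, #32 → r3=0x4f
body[2] sub  r2, r1, #48 → r2=0x82
body[3] sub  r4, r3, r2 → r4=0xcd
body[4] xor  r4, r1, r2 → r4=0x30
body[5] mov  r2, r0 → r2=0x8a
body[6] sub  r3, r5, #54 → r3=0xf2
body[7] sub  r4, r3, #25 → r4=0xd9
epilogue: pop r5=0x53, sp=0x83
epilogue: pop r4=0x6f, sp=0x84
epilogue: pop r2=0xfa, sp=0x85
r3 is caller-saved → body value

REG = 0xf2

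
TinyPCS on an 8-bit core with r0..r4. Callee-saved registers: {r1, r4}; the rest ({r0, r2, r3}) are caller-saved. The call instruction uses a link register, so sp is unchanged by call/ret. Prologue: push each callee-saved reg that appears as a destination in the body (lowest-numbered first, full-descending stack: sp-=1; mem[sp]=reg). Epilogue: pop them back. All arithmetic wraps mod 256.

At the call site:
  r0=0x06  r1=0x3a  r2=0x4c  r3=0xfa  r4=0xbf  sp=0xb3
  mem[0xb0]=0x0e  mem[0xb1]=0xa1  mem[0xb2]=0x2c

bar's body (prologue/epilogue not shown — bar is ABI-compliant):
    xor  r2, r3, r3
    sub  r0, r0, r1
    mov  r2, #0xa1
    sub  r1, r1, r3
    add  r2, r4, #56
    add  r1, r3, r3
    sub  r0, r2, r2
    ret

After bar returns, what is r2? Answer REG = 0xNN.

REG = 0xf7

prologue: push r1 → mem[0xb2]=0x3a, sp=0xb2
body[0] xor  r2, r3, r3 → r2=0x00
body[1] sub  r0, r0, r1 → r0=0xcc
body[2] mov  r2, #0xa1 → r2=0xa1
body[3] sub  r1, r1, r3 → r1=0x40
body[4] add  r2, r4, #56 → r2=0xf7
body[5] add  r1, r3, r3 → r1=0xf4
body[6] sub  r0, r2, r2 → r0=0x00
epilogue: pop r1=0x3a, sp=0xb3
r2 is caller-saved → body value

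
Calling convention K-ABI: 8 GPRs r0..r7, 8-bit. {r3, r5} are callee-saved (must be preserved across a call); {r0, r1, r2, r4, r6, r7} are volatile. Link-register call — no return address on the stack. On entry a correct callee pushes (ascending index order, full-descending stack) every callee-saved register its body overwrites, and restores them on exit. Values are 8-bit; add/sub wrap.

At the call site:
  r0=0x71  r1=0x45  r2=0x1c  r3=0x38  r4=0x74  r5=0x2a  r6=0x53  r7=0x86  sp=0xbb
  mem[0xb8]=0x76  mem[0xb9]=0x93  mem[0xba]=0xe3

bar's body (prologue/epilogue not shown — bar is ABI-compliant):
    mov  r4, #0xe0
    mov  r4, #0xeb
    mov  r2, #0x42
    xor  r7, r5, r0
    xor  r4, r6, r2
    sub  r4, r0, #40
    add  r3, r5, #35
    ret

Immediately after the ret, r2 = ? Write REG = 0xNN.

prologue: push r3 → mem[0xba]=0x38, sp=0xba
body[0] mov  r4, #0xe0 → r4=0xe0
body[1] mov  r4, #0xeb → r4=0xeb
body[2] mov  r2, #0x42 → r2=0x42
body[3] xor  r7, r5, r0 → r7=0x5b
body[4] xor  r4, r6, r2 → r4=0x11
body[5] sub  r4, r0, #40 → r4=0x49
body[6] add  r3, r5, #35 → r3=0x4d
epilogue: pop r3=0x38, sp=0xbb
r2 is caller-saved → body value

REG = 0x42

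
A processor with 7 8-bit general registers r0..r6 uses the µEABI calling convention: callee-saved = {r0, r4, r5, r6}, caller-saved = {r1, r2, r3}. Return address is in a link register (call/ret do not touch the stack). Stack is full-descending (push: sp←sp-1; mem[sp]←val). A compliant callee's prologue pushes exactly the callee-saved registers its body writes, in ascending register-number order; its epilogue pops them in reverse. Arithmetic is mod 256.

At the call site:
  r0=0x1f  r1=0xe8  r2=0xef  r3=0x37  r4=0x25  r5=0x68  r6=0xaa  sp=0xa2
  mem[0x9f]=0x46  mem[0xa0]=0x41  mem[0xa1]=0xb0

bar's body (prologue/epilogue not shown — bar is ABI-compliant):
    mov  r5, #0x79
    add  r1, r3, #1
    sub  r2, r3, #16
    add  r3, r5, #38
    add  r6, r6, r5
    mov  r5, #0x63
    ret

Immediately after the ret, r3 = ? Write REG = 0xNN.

REG = 0x9f

prologue: push r5 -> mem[0xa1]=0x68, sp=0xa1
prologue: push r6 -> mem[0xa0]=0xaa, sp=0xa0
body[0] mov  r5, #0x79 -> r5=0x79
body[1] add  r1, r3, #1 -> r1=0x38
body[2] sub  r2, r3, #16 -> r2=0x27
body[3] add  r3, r5, #38 -> r3=0x9f
body[4] add  r6, r6, r5 -> r6=0x23
body[5] mov  r5, #0x63 -> r5=0x63
epilogue: pop r6=0xaa, sp=0xa1
epilogue: pop r5=0x68, sp=0xa2
r3 is caller-saved -> body value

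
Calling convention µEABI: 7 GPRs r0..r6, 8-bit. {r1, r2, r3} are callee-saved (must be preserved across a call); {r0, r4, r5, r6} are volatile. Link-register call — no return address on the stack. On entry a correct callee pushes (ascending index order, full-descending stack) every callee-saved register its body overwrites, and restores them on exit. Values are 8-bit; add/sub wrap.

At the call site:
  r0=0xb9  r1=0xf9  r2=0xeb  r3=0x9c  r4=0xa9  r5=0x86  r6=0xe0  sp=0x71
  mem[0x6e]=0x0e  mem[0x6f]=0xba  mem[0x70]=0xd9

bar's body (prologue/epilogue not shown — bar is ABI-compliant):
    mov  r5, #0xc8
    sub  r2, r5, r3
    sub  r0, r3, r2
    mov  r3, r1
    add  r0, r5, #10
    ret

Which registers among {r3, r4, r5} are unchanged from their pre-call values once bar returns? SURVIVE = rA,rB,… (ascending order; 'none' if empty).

prologue: push r2 -> mem[0x70]=0xeb, sp=0x70
prologue: push r3 -> mem[0x6f]=0x9c, sp=0x6f
body[0] mov  r5, #0xc8 -> r5=0xc8
body[1] sub  r2, r5, r3 -> r2=0x2c
body[2] sub  r0, r3, r2 -> r0=0x70
body[3] mov  r3, r1 -> r3=0xf9
body[4] add  r0, r5, #10 -> r0=0xd2
epilogue: pop r3=0x9c, sp=0x70
epilogue: pop r2=0xeb, sp=0x71
r3: callee-saved, written=True
r4: caller-saved, written=False
r5: caller-saved, written=True

SURVIVE = r3,r4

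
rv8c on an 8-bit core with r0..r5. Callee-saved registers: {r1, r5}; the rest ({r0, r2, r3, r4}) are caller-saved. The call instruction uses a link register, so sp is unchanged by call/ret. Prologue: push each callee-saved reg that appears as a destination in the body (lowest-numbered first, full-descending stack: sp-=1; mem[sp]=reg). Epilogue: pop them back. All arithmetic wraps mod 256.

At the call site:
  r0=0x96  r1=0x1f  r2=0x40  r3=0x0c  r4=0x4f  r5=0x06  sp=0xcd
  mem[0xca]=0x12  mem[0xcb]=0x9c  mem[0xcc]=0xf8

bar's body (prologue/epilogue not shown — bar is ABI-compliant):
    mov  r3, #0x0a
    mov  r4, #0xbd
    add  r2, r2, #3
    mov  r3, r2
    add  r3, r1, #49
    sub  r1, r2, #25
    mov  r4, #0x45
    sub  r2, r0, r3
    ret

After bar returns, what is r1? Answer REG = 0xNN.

prologue: push r1 → mem[0xcc]=0x1f, sp=0xcc
body[0] mov  r3, #0x0a → r3=0x0a
body[1] mov  r4, #0xbd → r4=0xbd
body[2] add  r2, r2, #3 → r2=0x43
body[3] mov  r3, r2 → r3=0x43
body[4] add  r3, r1, #49 → r3=0x50
body[5] sub  r1, r2, #25 → r1=0x2a
body[6] mov  r4, #0x45 → r4=0x45
body[7] sub  r2, r0, r3 → r2=0x46
epilogue: pop r1=0x1f, sp=0xcd
r1 is callee-saved → restored

REG = 0x1f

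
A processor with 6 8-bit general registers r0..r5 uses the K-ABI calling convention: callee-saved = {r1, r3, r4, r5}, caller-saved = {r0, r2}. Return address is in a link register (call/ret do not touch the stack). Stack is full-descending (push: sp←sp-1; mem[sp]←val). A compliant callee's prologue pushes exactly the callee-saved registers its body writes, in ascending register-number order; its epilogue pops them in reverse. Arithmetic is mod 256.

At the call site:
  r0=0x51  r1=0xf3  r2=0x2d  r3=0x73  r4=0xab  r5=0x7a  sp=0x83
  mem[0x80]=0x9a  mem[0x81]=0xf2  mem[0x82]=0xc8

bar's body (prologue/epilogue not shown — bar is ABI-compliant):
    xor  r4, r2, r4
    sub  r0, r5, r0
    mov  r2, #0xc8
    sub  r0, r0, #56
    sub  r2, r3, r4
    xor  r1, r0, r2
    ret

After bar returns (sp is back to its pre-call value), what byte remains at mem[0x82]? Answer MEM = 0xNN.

prologue: push r1 -> mem[0x82]=0xf3, sp=0x82
prologue: push r4 -> mem[0x81]=0xab, sp=0x81
body[0] xor  r4, r2, r4 -> r4=0x86
body[1] sub  r0, r5, r0 -> r0=0x29
body[2] mov  r2, #0xc8 -> r2=0xc8
body[3] sub  r0, r0, #56 -> r0=0xf1
body[4] sub  r2, r3, r4 -> r2=0xed
body[5] xor  r1, r0, r2 -> r1=0x1c
epilogue: pop r4=0xab, sp=0x82
epilogue: pop r1=0xf3, sp=0x83
prologue pushed ['r1', 'r4'] at ['0x82', '0x81']

MEM = 0xf3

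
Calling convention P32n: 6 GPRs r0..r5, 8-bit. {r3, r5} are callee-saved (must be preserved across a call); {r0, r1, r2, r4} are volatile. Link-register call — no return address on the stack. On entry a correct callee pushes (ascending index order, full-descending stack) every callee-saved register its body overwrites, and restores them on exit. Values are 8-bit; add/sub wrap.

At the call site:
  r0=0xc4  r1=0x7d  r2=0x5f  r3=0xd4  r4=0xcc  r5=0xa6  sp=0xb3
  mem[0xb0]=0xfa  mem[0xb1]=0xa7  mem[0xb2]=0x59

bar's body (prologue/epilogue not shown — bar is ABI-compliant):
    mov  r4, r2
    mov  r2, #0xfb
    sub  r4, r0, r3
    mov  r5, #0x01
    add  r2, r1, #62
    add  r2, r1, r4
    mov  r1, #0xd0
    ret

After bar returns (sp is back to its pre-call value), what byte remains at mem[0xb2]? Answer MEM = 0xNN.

prologue: push r5 -> mem[0xb2]=0xa6, sp=0xb2
body[0] mov  r4, r2 -> r4=0x5f
body[1] mov  r2, #0xfb -> r2=0xfb
body[2] sub  r4, r0, r3 -> r4=0xf0
body[3] mov  r5, #0x01 -> r5=0x01
body[4] add  r2, r1, #62 -> r2=0xbb
body[5] add  r2, r1, r4 -> r2=0x6d
body[6] mov  r1, #0xd0 -> r1=0xd0
epilogue: pop r5=0xa6, sp=0xb3
prologue pushed ['r5'] at ['0xb2']

MEM = 0xa6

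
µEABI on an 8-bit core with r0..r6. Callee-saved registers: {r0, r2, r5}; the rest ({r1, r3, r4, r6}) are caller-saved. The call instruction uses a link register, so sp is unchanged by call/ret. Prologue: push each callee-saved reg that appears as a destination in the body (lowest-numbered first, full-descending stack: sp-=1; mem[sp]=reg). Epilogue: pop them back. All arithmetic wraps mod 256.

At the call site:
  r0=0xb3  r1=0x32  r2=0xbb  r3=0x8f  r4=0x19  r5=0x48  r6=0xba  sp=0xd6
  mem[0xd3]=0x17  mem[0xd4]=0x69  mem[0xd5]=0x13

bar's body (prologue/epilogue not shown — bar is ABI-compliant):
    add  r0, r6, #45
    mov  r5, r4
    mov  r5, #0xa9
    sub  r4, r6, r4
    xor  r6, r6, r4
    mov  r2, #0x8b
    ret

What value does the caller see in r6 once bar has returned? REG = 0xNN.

REG = 0x1b

prologue: push r0 → mem[0xd5]=0xb3, sp=0xd5
prologue: push r2 → mem[0xd4]=0xbb, sp=0xd4
prologue: push r5 → mem[0xd3]=0x48, sp=0xd3
body[0] add  r0, r6, #45 → r0=0xe7
body[1] mov  r5, r4 → r5=0x19
body[2] mov  r5, #0xa9 → r5=0xa9
body[3] sub  r4, r6, r4 → r4=0xa1
body[4] xor  r6, r6, r4 → r6=0x1b
body[5] mov  r2, #0x8b → r2=0x8b
epilogue: pop r5=0x48, sp=0xd4
epilogue: pop r2=0xbb, sp=0xd5
epilogue: pop r0=0xb3, sp=0xd6
r6 is caller-saved → body value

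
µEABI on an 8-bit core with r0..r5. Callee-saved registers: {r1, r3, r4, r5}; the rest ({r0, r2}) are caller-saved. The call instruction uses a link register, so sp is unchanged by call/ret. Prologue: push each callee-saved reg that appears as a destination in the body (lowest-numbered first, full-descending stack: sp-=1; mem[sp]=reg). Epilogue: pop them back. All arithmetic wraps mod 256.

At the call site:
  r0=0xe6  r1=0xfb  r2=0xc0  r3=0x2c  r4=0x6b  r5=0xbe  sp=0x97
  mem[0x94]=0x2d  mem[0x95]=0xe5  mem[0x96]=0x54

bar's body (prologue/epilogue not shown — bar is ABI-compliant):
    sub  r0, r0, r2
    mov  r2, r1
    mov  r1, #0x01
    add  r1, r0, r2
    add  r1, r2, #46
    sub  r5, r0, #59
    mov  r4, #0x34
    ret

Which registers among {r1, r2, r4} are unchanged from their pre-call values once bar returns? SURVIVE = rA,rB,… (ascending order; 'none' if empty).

SURVIVE = r1,r4

prologue: push r1 → mem[0x96]=0xfb, sp=0x96
prologue: push r4 → mem[0x95]=0x6b, sp=0x95
prologue: push r5 → mem[0x94]=0xbe, sp=0x94
body[0] sub  r0, r0, r2 → r0=0x26
body[1] mov  r2, r1 → r2=0xfb
body[2] mov  r1, #0x01 → r1=0x01
body[3] add  r1, r0, r2 → r1=0x21
body[4] add  r1, r2, #46 → r1=0x29
body[5] sub  r5, r0, #59 → r5=0xeb
body[6] mov  r4, #0x34 → r4=0x34
epilogue: pop r5=0xbe, sp=0x95
epilogue: pop r4=0x6b, sp=0x96
epilogue: pop r1=0xfb, sp=0x97
r1: callee-saved, written=True
r2: caller-saved, written=True
r4: callee-saved, written=True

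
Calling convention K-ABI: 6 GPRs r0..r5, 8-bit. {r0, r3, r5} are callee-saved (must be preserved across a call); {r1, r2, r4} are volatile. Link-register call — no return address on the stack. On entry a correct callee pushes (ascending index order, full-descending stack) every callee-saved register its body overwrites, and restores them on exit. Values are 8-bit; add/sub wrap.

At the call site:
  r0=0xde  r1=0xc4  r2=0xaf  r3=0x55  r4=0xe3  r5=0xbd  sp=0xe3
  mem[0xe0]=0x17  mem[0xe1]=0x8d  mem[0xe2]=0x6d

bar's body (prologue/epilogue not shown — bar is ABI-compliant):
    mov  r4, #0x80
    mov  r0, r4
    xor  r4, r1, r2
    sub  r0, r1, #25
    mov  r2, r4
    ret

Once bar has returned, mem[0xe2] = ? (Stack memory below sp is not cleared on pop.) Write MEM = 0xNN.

prologue: push r0 → mem[0xe2]=0xde, sp=0xe2
body[0] mov  r4, #0x80 → r4=0x80
body[1] mov  r0, r4 → r0=0x80
body[2] xor  r4, r1, r2 → r4=0x6b
body[3] sub  r0, r1, #25 → r0=0xab
body[4] mov  r2, r4 → r2=0x6b
epilogue: pop r0=0xde, sp=0xe3
prologue pushed ['r0'] at ['0xe2']

MEM = 0xde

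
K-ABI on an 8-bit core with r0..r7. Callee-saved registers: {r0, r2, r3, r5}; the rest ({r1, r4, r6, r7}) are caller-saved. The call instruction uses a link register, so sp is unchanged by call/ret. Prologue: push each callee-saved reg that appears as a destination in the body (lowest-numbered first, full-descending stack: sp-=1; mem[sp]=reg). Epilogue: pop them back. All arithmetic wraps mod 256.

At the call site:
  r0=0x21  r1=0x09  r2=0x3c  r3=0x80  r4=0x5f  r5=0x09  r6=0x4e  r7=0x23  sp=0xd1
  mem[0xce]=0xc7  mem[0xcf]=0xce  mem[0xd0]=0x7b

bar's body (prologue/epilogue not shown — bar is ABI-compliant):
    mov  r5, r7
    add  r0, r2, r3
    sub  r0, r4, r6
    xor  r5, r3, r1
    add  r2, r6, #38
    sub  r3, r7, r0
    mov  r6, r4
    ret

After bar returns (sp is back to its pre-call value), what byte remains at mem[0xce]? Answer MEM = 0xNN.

MEM = 0x80

prologue: push r0 -> mem[0xd0]=0x21, sp=0xd0
prologue: push r2 -> mem[0xcf]=0x3c, sp=0xcf
prologue: push r3 -> mem[0xce]=0x80, sp=0xce
prologue: push r5 -> mem[0xcd]=0x09, sp=0xcd
body[0] mov  r5, r7 -> r5=0x23
body[1] add  r0, r2, r3 -> r0=0xbc
body[2] sub  r0, r4, r6 -> r0=0x11
body[3] xor  r5, r3, r1 -> r5=0x89
body[4] add  r2, r6, #38 -> r2=0x74
body[5] sub  r3, r7, r0 -> r3=0x12
body[6] mov  r6, r4 -> r6=0x5f
epilogue: pop r5=0x09, sp=0xce
epilogue: pop r3=0x80, sp=0xcf
epilogue: pop r2=0x3c, sp=0xd0
epilogue: pop r0=0x21, sp=0xd1
prologue pushed ['r0', 'r2', 'r3', 'r5'] at ['0xd0', '0xcf', '0xce', '0xcd']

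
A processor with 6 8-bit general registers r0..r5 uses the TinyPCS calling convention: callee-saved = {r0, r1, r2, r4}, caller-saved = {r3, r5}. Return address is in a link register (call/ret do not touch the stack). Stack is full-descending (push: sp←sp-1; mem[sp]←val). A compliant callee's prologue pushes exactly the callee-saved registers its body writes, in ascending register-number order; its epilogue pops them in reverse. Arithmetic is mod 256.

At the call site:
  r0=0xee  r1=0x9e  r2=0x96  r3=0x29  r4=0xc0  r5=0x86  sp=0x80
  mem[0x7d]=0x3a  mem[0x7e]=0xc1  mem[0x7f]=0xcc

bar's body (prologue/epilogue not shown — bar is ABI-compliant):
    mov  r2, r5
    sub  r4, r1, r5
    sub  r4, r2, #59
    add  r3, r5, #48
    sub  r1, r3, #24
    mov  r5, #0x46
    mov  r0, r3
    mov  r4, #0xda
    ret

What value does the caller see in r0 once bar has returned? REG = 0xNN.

prologue: push r0 -> mem[0x7f]=0xee, sp=0x7f
prologue: push r1 -> mem[0x7e]=0x9e, sp=0x7e
prologue: push r2 -> mem[0x7d]=0x96, sp=0x7d
prologue: push r4 -> mem[0x7c]=0xc0, sp=0x7c
body[0] mov  r2, r5 -> r2=0x86
body[1] sub  r4, r1, r5 -> r4=0x18
body[2] sub  r4, r2, #59 -> r4=0x4b
body[3] add  r3, r5, #48 -> r3=0xb6
body[4] sub  r1, r3, #24 -> r1=0x9e
body[5] mov  r5, #0x46 -> r5=0x46
body[6] mov  r0, r3 -> r0=0xb6
body[7] mov  r4, #0xda -> r4=0xda
epilogue: pop r4=0xc0, sp=0x7d
epilogue: pop r2=0x96, sp=0x7e
epilogue: pop r1=0x9e, sp=0x7f
epilogue: pop r0=0xee, sp=0x80
r0 is callee-saved -> restored

REG = 0xee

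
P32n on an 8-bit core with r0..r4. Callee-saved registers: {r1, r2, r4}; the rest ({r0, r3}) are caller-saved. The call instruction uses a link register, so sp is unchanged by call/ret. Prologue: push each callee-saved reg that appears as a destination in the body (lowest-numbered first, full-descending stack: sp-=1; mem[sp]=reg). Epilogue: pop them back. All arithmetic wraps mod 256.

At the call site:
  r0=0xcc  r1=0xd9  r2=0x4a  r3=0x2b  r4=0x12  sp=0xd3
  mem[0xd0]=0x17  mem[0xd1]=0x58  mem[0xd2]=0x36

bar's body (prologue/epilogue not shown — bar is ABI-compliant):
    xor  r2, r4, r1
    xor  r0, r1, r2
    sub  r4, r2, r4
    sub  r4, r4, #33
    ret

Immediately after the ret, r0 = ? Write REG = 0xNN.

REG = 0x12

prologue: push r2 → mem[0xd2]=0x4a, sp=0xd2
prologue: push r4 → mem[0xd1]=0x12, sp=0xd1
body[0] xor  r2, r4, r1 → r2=0xcb
body[1] xor  r0, r1, r2 → r0=0x12
body[2] sub  r4, r2, r4 → r4=0xb9
body[3] sub  r4, r4, #33 → r4=0x98
epilogue: pop r4=0x12, sp=0xd2
epilogue: pop r2=0x4a, sp=0xd3
r0 is caller-saved → body value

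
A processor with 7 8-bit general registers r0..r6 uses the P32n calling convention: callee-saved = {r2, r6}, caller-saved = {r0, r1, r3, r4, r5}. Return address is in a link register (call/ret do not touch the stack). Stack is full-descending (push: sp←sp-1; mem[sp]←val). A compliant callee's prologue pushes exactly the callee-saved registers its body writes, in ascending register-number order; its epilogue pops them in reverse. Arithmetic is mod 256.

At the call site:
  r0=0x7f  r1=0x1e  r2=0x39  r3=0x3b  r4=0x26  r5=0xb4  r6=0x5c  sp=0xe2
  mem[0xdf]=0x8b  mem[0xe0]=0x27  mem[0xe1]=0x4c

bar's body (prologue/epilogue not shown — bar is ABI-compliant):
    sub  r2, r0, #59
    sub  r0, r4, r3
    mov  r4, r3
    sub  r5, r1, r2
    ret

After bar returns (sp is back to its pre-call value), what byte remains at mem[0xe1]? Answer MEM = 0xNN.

prologue: push r2 -> mem[0xe1]=0x39, sp=0xe1
body[0] sub  r2, r0, #59 -> r2=0x44
body[1] sub  r0, r4, r3 -> r0=0xeb
body[2] mov  r4, r3 -> r4=0x3b
body[3] sub  r5, r1, r2 -> r5=0xda
epilogue: pop r2=0x39, sp=0xe2
prologue pushed ['r2'] at ['0xe1']

MEM = 0x39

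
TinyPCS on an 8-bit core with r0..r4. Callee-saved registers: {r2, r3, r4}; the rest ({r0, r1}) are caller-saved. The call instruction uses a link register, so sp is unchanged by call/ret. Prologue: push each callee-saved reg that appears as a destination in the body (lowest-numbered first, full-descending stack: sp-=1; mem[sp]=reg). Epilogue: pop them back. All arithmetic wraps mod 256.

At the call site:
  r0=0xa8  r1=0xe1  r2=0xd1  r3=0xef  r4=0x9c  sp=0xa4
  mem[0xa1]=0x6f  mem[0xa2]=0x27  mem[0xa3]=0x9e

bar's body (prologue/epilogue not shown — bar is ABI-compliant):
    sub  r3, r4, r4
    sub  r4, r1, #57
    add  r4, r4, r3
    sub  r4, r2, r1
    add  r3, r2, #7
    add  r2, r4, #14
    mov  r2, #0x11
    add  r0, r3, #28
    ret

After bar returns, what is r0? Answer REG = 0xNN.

REG = 0xf4

prologue: push r2 -> mem[0xa3]=0xd1, sp=0xa3
prologue: push r3 -> mem[0xa2]=0xef, sp=0xa2
prologue: push r4 -> mem[0xa1]=0x9c, sp=0xa1
body[0] sub  r3, r4, r4 -> r3=0x00
body[1] sub  r4, r1, #57 -> r4=0xa8
body[2] add  r4, r4, r3 -> r4=0xa8
body[3] sub  r4, r2, r1 -> r4=0xf0
body[4] add  r3, r2, #7 -> r3=0xd8
body[5] add  r2, r4, #14 -> r2=0xfe
body[6] mov  r2, #0x11 -> r2=0x11
body[7] add  r0, r3, #28 -> r0=0xf4
epilogue: pop r4=0x9c, sp=0xa2
epilogue: pop r3=0xef, sp=0xa3
epilogue: pop r2=0xd1, sp=0xa4
r0 is caller-saved -> body value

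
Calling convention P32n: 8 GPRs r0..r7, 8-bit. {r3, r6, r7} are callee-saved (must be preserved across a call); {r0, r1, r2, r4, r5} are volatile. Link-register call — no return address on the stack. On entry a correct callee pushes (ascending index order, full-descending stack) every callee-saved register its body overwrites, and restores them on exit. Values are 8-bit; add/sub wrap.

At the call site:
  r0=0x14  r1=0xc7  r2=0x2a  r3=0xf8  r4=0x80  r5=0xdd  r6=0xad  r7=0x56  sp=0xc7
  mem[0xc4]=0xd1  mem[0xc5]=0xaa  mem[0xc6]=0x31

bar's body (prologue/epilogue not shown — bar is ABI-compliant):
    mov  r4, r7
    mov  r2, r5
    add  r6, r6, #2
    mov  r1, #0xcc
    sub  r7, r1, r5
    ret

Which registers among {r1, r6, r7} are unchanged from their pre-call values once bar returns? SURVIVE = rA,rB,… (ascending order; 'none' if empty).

SURVIVE = r6,r7

prologue: push r6 → mem[0xc6]=0xad, sp=0xc6
prologue: push r7 → mem[0xc5]=0x56, sp=0xc5
body[0] mov  r4, r7 → r4=0x56
body[1] mov  r2, r5 → r2=0xdd
body[2] add  r6, r6, #2 → r6=0xaf
body[3] mov  r1, #0xcc → r1=0xcc
body[4] sub  r7, r1, r5 → r7=0xef
epilogue: pop r7=0x56, sp=0xc6
epilogue: pop r6=0xad, sp=0xc7
r1: caller-saved, written=True
r6: callee-saved, written=True
r7: callee-saved, written=True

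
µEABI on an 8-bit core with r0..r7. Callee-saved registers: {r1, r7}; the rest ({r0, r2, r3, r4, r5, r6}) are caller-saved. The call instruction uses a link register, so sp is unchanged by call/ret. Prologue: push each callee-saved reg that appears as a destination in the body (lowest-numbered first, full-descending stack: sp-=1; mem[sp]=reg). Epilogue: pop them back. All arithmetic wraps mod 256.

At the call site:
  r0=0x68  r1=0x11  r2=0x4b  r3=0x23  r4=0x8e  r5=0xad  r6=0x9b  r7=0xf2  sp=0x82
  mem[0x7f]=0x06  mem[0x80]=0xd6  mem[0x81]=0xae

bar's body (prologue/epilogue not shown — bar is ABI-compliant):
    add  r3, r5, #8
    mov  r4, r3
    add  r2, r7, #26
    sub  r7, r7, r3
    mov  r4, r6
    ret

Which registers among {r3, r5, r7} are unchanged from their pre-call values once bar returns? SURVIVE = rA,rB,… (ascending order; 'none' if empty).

prologue: push r7 -> mem[0x81]=0xf2, sp=0x81
body[0] add  r3, r5, #8 -> r3=0xb5
body[1] mov  r4, r3 -> r4=0xb5
body[2] add  r2, r7, #26 -> r2=0x0c
body[3] sub  r7, r7, r3 -> r7=0x3d
body[4] mov  r4, r6 -> r4=0x9b
epilogue: pop r7=0xf2, sp=0x82
r3: caller-saved, written=True
r5: caller-saved, written=False
r7: callee-saved, written=True

SURVIVE = r5,r7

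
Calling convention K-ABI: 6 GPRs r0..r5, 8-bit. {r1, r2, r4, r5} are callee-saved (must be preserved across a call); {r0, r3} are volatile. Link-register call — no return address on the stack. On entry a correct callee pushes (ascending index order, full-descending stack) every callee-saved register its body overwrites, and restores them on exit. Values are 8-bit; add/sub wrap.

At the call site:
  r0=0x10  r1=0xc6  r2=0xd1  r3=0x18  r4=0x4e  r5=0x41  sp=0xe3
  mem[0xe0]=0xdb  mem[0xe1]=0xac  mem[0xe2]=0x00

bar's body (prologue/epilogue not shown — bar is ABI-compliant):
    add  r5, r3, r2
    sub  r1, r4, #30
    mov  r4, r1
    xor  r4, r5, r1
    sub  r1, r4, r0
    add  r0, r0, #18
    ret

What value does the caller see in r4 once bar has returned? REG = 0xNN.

prologue: push r1 -> mem[0xe2]=0xc6, sp=0xe2
prologue: push r4 -> mem[0xe1]=0x4e, sp=0xe1
prologue: push r5 -> mem[0xe0]=0x41, sp=0xe0
body[0] add  r5, r3, r2 -> r5=0xe9
body[1] sub  r1, r4, #30 -> r1=0x30
body[2] mov  r4, r1 -> r4=0x30
body[3] xor  r4, r5, r1 -> r4=0xd9
body[4] sub  r1, r4, r0 -> r1=0xc9
body[5] add  r0, r0, #18 -> r0=0x22
epilogue: pop r5=0x41, sp=0xe1
epilogue: pop r4=0x4e, sp=0xe2
epilogue: pop r1=0xc6, sp=0xe3
r4 is callee-saved -> restored

REG = 0x4e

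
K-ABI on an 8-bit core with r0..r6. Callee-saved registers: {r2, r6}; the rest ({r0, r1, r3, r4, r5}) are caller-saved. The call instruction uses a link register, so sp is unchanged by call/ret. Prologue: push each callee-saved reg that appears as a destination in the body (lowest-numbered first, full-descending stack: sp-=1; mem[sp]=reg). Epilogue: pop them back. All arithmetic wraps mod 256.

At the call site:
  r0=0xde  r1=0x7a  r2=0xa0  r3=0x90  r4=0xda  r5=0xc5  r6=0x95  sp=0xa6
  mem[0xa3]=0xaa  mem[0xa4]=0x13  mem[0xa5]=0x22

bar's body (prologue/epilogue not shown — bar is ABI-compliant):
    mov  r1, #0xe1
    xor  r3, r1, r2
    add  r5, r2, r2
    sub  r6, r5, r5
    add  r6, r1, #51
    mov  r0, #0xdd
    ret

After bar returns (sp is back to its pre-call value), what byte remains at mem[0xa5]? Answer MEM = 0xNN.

prologue: push r6 -> mem[0xa5]=0x95, sp=0xa5
body[0] mov  r1, #0xe1 -> r1=0xe1
body[1] xor  r3, r1, r2 -> r3=0x41
body[2] add  r5, r2, r2 -> r5=0x40
body[3] sub  r6, r5, r5 -> r6=0x00
body[4] add  r6, r1, #51 -> r6=0x14
body[5] mov  r0, #0xdd -> r0=0xdd
epilogue: pop r6=0x95, sp=0xa6
prologue pushed ['r6'] at ['0xa5']

MEM = 0x95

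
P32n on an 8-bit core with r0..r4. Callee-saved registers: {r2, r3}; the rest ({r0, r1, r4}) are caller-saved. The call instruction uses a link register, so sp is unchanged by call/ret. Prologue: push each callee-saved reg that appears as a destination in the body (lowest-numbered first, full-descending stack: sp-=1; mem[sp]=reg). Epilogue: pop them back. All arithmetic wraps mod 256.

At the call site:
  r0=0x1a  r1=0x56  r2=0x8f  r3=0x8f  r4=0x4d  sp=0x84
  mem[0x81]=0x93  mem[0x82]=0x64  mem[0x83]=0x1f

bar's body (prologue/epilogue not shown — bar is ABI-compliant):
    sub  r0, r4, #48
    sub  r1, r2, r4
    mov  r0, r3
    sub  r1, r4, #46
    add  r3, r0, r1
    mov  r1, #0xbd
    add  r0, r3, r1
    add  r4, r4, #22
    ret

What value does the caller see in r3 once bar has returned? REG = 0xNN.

REG = 0x8f

prologue: push r3 -> mem[0x83]=0x8f, sp=0x83
body[0] sub  r0, r4, #48 -> r0=0x1d
body[1] sub  r1, r2, r4 -> r1=0x42
body[2] mov  r0, r3 -> r0=0x8f
body[3] sub  r1, r4, #46 -> r1=0x1f
body[4] add  r3, r0, r1 -> r3=0xae
body[5] mov  r1, #0xbd -> r1=0xbd
body[6] add  r0, r3, r1 -> r0=0x6b
body[7] add  r4, r4, #22 -> r4=0x63
epilogue: pop r3=0x8f, sp=0x84
r3 is callee-saved -> restored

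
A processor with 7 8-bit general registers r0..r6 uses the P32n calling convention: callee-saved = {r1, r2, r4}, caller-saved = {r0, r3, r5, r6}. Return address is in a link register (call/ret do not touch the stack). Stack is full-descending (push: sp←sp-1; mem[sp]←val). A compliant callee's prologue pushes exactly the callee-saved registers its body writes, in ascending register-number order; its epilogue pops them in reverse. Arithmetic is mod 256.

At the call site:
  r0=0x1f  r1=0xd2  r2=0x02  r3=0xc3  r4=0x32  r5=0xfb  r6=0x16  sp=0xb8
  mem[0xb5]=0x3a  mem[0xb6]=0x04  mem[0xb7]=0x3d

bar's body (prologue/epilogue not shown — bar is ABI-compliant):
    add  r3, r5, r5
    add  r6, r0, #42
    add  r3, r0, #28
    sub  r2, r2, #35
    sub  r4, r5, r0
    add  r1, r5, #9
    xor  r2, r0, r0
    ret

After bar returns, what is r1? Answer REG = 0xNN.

prologue: push r1 → mem[0xb7]=0xd2, sp=0xb7
prologue: push r2 → mem[0xb6]=0x02, sp=0xb6
prologue: push r4 → mem[0xb5]=0x32, sp=0xb5
body[0] add  r3, r5, r5 → r3=0xf6
body[1] add  r6, r0, #42 → r6=0x49
body[2] add  r3, r0, #28 → r3=0x3b
body[3] sub  r2, r2, #35 → r2=0xdf
body[4] sub  r4, r5, r0 → r4=0xdc
body[5] add  r1, r5, #9 → r1=0x04
body[6] xor  r2, r0, r0 → r2=0x00
epilogue: pop r4=0x32, sp=0xb6
epilogue: pop r2=0x02, sp=0xb7
epilogue: pop r1=0xd2, sp=0xb8
r1 is callee-saved → restored

REG = 0xd2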